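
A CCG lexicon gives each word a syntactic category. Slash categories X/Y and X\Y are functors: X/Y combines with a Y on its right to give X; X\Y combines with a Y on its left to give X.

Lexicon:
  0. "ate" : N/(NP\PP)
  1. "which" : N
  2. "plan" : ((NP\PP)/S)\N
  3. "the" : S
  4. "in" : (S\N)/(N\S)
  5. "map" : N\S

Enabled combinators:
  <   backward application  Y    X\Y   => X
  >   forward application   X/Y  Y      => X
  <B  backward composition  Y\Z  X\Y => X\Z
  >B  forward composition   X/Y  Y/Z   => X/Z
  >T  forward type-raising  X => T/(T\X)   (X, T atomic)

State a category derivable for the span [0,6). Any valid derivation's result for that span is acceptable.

S

[0,6] S   <
  [0,4] N   >
    [0,1] "ate" : N/(NP\PP)
    [1,4] NP\PP   >
      [1,3] (NP\PP)/S   <
        [1,2] "which" : N
        [2,3] "plan" : ((NP\PP)/S)\N
      [3,4] "the" : S
  [4,6] S\N   >
    [4,5] "in" : (S\N)/(N\S)
    [5,6] "map" : N\S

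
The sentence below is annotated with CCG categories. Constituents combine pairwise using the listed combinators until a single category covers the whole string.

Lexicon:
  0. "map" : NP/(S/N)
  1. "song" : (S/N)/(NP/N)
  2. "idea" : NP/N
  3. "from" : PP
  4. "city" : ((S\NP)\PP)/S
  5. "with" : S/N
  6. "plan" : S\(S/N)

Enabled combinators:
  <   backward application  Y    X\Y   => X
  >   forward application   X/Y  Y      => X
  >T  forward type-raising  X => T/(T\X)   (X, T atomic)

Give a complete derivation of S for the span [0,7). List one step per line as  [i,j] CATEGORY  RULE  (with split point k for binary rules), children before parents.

[0,1] NP/(S/N)  lex  "map"
[1,2] (S/N)/(NP/N)  lex  "song"
[2,3] NP/N  lex  "idea"
[1,3] S/N  >  k=2
[0,3] NP  >  k=1
[3,4] PP  lex  "from"
[4,5] ((S\NP)\PP)/S  lex  "city"
[5,6] S/N  lex  "with"
[6,7] S\(S/N)  lex  "plan"
[5,7] S  <  k=6
[4,7] (S\NP)\PP  >  k=5
[3,7] S\NP  <  k=4
[0,7] S  <  k=3

[0,7] S   <
  [0,3] NP   >
    [0,1] "map" : NP/(S/N)
    [1,3] S/N   >
      [1,2] "song" : (S/N)/(NP/N)
      [2,3] "idea" : NP/N
  [3,7] S\NP   <
    [3,4] "from" : PP
    [4,7] (S\NP)\PP   >
      [4,5] "city" : ((S\NP)\PP)/S
      [5,7] S   <
        [5,6] "with" : S/N
        [6,7] "plan" : S\(S/N)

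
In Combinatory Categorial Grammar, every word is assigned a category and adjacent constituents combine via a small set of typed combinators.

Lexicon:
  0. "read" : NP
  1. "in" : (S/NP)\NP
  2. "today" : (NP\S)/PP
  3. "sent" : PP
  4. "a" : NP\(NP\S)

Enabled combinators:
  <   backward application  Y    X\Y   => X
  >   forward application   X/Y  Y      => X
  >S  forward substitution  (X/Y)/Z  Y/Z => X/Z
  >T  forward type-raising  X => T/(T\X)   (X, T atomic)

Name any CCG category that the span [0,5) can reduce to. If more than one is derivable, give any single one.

[0,5] S   >
  [0,2] S/NP   <
    [0,1] "read" : NP
    [1,2] "in" : (S/NP)\NP
  [2,5] NP   <
    [2,4] NP\S   >
      [2,3] "today" : (NP\S)/PP
      [3,4] "sent" : PP
    [4,5] "a" : NP\(NP\S)

S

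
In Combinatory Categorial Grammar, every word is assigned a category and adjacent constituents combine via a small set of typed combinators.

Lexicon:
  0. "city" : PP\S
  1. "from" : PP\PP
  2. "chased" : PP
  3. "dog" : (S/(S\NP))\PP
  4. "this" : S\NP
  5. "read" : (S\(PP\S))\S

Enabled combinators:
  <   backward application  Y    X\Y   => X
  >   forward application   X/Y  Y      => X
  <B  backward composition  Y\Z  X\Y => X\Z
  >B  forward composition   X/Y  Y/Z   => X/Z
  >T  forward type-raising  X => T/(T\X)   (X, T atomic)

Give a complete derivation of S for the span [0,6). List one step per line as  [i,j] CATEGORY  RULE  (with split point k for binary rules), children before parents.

[0,6] S   <
  [0,2] PP\S   <B
    [0,1] "city" : PP\S
    [1,2] "from" : PP\PP
  [2,6] S\(PP\S)   <
    [2,5] S   >
      [2,4] S/(S\NP)   <
        [2,3] "chased" : PP
        [3,4] "dog" : (S/(S\NP))\PP
      [4,5] "this" : S\NP
    [5,6] "read" : (S\(PP\S))\S

[0,1] PP\S  lex  "city"
[1,2] PP\PP  lex  "from"
[0,2] PP\S  <B  k=1
[2,3] PP  lex  "chased"
[3,4] (S/(S\NP))\PP  lex  "dog"
[2,4] S/(S\NP)  <  k=3
[4,5] S\NP  lex  "this"
[2,5] S  >  k=4
[5,6] (S\(PP\S))\S  lex  "read"
[2,6] S\(PP\S)  <  k=5
[0,6] S  <  k=2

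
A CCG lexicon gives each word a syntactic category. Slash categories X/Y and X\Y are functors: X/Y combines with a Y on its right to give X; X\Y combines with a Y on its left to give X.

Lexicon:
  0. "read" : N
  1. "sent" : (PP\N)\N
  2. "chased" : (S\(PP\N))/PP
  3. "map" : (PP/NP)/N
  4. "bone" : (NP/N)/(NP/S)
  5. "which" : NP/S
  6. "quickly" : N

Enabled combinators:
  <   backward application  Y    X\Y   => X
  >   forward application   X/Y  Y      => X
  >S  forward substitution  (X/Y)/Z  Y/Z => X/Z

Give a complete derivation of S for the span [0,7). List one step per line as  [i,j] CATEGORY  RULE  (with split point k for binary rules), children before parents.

[0,7] S   <
  [0,2] PP\N   <
    [0,1] "read" : N
    [1,2] "sent" : (PP\N)\N
  [2,7] S\(PP\N)   >
    [2,3] "chased" : (S\(PP\N))/PP
    [3,7] PP   >
      [3,6] PP/N   >S
        [3,4] "map" : (PP/NP)/N
        [4,6] NP/N   >
          [4,5] "bone" : (NP/N)/(NP/S)
          [5,6] "which" : NP/S
      [6,7] "quickly" : N

[0,1] N  lex  "read"
[1,2] (PP\N)\N  lex  "sent"
[0,2] PP\N  <  k=1
[2,3] (S\(PP\N))/PP  lex  "chased"
[3,4] (PP/NP)/N  lex  "map"
[4,5] (NP/N)/(NP/S)  lex  "bone"
[5,6] NP/S  lex  "which"
[4,6] NP/N  >  k=5
[3,6] PP/N  >S  k=4
[6,7] N  lex  "quickly"
[3,7] PP  >  k=6
[2,7] S\(PP\N)  >  k=3
[0,7] S  <  k=2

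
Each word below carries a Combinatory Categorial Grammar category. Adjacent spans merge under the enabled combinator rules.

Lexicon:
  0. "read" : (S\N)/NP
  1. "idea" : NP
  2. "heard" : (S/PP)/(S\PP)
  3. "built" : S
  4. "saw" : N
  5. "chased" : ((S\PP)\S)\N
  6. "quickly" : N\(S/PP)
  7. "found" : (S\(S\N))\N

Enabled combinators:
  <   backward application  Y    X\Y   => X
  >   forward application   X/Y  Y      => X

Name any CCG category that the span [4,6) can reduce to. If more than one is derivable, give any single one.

(S\PP)\S

[0,8] S   <
  [0,2] S\N   >
    [0,1] "read" : (S\N)/NP
    [1,2] "idea" : NP
  [2,8] S\(S\N)   <
    [2,7] N   <
      [2,6] S/PP   >
        [2,3] "heard" : (S/PP)/(S\PP)
        [3,6] S\PP   <
          [3,4] "built" : S
          [4,6] (S\PP)\S   <
            [4,5] "saw" : N
            [5,6] "chased" : ((S\PP)\S)\N
      [6,7] "quickly" : N\(S/PP)
    [7,8] "found" : (S\(S\N))\N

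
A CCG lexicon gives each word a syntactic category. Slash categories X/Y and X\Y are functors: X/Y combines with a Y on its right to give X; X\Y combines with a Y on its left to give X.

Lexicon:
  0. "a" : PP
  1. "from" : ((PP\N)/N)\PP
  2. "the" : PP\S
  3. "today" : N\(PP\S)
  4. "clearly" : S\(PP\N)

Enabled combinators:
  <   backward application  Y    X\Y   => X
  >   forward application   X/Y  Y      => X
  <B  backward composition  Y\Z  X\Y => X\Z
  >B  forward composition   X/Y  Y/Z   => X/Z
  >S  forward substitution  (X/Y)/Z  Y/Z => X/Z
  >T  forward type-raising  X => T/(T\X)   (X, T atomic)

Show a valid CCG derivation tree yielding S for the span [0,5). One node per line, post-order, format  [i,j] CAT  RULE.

[0,1] PP  lex  "a"
[1,2] ((PP\N)/N)\PP  lex  "from"
[0,2] (PP\N)/N  <  k=1
[2,3] PP\S  lex  "the"
[3,4] N\(PP\S)  lex  "today"
[2,4] N  <  k=3
[0,4] PP\N  >  k=2
[4,5] S\(PP\N)  lex  "clearly"
[0,5] S  <  k=4

[0,5] S   <
  [0,4] PP\N   >
    [0,2] (PP\N)/N   <
      [0,1] "a" : PP
      [1,2] "from" : ((PP\N)/N)\PP
    [2,4] N   <
      [2,3] "the" : PP\S
      [3,4] "today" : N\(PP\S)
  [4,5] "clearly" : S\(PP\N)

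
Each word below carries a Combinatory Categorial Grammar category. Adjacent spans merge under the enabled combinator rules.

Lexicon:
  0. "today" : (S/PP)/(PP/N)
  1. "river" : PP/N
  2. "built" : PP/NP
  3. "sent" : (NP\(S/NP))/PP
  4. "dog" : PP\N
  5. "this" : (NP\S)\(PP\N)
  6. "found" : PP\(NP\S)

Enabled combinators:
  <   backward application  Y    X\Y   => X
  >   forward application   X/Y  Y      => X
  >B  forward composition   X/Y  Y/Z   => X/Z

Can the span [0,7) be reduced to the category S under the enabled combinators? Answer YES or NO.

(S/PP)/(PP/N) PP/N PP/NP (NP\(S/NP))/PP PP\N (NP\S)\(PP\N) PP\(NP\S)
CKY chart[0,7] = {NP}; S ∉ chart

NO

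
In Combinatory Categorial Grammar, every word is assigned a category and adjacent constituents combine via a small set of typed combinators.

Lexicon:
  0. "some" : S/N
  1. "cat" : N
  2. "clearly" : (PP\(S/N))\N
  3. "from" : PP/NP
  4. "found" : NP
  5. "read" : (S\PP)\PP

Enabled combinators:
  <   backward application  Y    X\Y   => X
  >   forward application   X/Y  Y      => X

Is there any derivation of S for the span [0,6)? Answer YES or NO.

YES

[0,6] S   <
  [0,3] PP   <
    [0,1] "some" : S/N
    [1,3] PP\(S/N)   <
      [1,2] "cat" : N
      [2,3] "clearly" : (PP\(S/N))\N
  [3,6] S\PP   <
    [3,5] PP   >
      [3,4] "from" : PP/NP
      [4,5] "found" : NP
    [5,6] "read" : (S\PP)\PP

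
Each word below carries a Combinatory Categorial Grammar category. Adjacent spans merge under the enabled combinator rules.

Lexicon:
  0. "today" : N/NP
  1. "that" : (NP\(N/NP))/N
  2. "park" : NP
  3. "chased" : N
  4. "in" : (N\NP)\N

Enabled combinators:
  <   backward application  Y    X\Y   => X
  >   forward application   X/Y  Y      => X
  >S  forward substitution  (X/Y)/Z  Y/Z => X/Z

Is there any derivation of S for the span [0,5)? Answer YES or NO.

NO

N/NP (NP\(N/NP))/N NP N (N\NP)\N
CKY chart[0,5] = {NP}; S ∉ chart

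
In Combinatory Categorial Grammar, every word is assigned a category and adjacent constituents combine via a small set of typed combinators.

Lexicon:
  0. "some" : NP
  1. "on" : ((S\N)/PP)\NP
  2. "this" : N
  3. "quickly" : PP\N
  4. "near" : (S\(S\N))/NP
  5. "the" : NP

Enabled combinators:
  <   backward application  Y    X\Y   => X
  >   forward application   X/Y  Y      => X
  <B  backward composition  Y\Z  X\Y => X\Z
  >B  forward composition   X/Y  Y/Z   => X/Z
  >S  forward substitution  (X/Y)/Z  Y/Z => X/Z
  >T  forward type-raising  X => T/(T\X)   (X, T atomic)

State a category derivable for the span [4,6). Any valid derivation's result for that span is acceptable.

S\(S\N)

[0,6] S   <
  [0,4] S\N   >
    [0,2] (S\N)/PP   <
      [0,1] "some" : NP
      [1,2] "on" : ((S\N)/PP)\NP
    [2,4] PP   <
      [2,3] "this" : N
      [3,4] "quickly" : PP\N
  [4,6] S\(S\N)   >
    [4,5] "near" : (S\(S\N))/NP
    [5,6] "the" : NP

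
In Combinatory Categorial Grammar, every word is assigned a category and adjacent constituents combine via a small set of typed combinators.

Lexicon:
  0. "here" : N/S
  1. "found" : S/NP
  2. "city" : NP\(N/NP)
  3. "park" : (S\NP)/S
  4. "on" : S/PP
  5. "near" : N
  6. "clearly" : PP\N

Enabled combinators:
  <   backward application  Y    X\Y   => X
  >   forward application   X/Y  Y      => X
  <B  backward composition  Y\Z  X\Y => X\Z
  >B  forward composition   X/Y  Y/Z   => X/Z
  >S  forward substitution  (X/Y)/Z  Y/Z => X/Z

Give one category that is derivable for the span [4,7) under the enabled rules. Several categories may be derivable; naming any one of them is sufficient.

[0,7] S   <
  [0,3] NP   <
    [0,2] N/NP   >B
      [0,1] "here" : N/S
      [1,2] "found" : S/NP
    [2,3] "city" : NP\(N/NP)
  [3,7] S\NP   >
    [3,4] "park" : (S\NP)/S
    [4,7] S   >
      [4,5] "on" : S/PP
      [5,7] PP   <
        [5,6] "near" : N
        [6,7] "clearly" : PP\N

S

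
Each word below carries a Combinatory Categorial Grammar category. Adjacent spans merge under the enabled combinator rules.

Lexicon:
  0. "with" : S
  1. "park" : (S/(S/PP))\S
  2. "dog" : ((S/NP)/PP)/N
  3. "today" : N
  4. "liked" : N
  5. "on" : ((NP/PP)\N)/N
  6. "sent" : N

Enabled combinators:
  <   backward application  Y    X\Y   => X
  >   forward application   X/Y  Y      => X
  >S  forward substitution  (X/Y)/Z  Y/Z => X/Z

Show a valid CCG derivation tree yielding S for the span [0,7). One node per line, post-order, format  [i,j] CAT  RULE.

[0,7] S   >
  [0,2] S/(S/PP)   <
    [0,1] "with" : S
    [1,2] "park" : (S/(S/PP))\S
  [2,7] S/PP   >S
    [2,4] (S/NP)/PP   >
      [2,3] "dog" : ((S/NP)/PP)/N
      [3,4] "today" : N
    [4,7] NP/PP   <
      [4,5] "liked" : N
      [5,7] (NP/PP)\N   >
        [5,6] "on" : ((NP/PP)\N)/N
        [6,7] "sent" : N

[0,1] S  lex  "with"
[1,2] (S/(S/PP))\S  lex  "park"
[0,2] S/(S/PP)  <  k=1
[2,3] ((S/NP)/PP)/N  lex  "dog"
[3,4] N  lex  "today"
[2,4] (S/NP)/PP  >  k=3
[4,5] N  lex  "liked"
[5,6] ((NP/PP)\N)/N  lex  "on"
[6,7] N  lex  "sent"
[5,7] (NP/PP)\N  >  k=6
[4,7] NP/PP  <  k=5
[2,7] S/PP  >S  k=4
[0,7] S  >  k=2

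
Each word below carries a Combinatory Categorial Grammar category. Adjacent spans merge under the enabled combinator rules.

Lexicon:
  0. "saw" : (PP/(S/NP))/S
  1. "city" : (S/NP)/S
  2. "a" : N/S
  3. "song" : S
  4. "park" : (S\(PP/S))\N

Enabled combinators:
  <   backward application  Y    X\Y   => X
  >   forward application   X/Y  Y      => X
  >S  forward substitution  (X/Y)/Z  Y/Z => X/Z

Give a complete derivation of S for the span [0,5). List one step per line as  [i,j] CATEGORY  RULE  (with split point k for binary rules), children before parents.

[0,5] S   <
  [0,2] PP/S   >S
    [0,1] "saw" : (PP/(S/NP))/S
    [1,2] "city" : (S/NP)/S
  [2,5] S\(PP/S)   <
    [2,4] N   >
      [2,3] "a" : N/S
      [3,4] "song" : S
    [4,5] "park" : (S\(PP/S))\N

[0,1] (PP/(S/NP))/S  lex  "saw"
[1,2] (S/NP)/S  lex  "city"
[0,2] PP/S  >S  k=1
[2,3] N/S  lex  "a"
[3,4] S  lex  "song"
[2,4] N  >  k=3
[4,5] (S\(PP/S))\N  lex  "park"
[2,5] S\(PP/S)  <  k=4
[0,5] S  <  k=2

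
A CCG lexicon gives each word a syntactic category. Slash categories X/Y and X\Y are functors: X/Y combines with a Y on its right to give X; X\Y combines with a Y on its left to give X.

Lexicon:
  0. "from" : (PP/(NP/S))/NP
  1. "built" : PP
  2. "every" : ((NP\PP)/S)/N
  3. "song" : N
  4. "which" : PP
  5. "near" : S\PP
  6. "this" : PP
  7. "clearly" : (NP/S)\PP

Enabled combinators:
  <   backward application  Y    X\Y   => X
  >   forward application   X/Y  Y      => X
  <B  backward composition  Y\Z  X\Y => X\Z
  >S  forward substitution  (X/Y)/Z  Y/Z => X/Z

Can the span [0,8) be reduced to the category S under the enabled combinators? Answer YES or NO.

(PP/(NP/S))/NP PP ((NP\PP)/S)/N N PP S\PP PP (NP/S)\PP
CKY chart[0,8] = {PP}; S ∉ chart

NO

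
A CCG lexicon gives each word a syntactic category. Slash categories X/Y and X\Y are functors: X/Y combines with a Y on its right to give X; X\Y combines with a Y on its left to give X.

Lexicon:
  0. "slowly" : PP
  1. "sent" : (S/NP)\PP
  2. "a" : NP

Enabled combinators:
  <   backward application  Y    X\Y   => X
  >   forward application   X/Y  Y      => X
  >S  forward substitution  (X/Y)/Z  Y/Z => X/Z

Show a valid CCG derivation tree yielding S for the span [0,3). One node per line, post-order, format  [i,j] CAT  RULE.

[0,1] PP  lex  "slowly"
[1,2] (S/NP)\PP  lex  "sent"
[0,2] S/NP  <  k=1
[2,3] NP  lex  "a"
[0,3] S  >  k=2

[0,3] S   >
  [0,2] S/NP   <
    [0,1] "slowly" : PP
    [1,2] "sent" : (S/NP)\PP
  [2,3] "a" : NP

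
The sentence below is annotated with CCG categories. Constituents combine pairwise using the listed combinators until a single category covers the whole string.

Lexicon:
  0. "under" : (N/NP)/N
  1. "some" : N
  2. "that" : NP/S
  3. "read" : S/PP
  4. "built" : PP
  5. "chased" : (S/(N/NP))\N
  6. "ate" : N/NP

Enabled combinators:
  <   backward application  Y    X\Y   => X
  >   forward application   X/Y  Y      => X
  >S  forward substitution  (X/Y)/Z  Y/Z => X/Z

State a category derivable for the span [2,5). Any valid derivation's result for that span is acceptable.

NP

[0,7] S   >
  [0,6] S/(N/NP)   <
    [0,5] N   >
      [0,2] N/NP   >
        [0,1] "under" : (N/NP)/N
        [1,2] "some" : N
      [2,5] NP   >
        [2,3] "that" : NP/S
        [3,5] S   >
          [3,4] "read" : S/PP
          [4,5] "built" : PP
    [5,6] "chased" : (S/(N/NP))\N
  [6,7] "ate" : N/NP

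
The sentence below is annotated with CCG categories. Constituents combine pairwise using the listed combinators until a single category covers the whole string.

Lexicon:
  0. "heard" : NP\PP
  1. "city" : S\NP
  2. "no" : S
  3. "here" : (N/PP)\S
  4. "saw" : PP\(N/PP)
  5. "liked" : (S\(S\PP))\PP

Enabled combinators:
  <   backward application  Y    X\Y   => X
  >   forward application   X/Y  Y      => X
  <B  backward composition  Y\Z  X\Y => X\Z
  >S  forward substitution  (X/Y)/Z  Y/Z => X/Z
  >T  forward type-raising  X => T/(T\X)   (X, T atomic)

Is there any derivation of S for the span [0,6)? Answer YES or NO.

[0,6] S   <
  [0,2] S\PP   <B
    [0,1] "heard" : NP\PP
    [1,2] "city" : S\NP
  [2,6] S\(S\PP)   <
    [2,5] PP   <
      [2,3] "no" : S
      [3,5] PP\S   <B
        [3,4] "here" : (N/PP)\S
        [4,5] "saw" : PP\(N/PP)
    [5,6] "liked" : (S\(S\PP))\PP

YES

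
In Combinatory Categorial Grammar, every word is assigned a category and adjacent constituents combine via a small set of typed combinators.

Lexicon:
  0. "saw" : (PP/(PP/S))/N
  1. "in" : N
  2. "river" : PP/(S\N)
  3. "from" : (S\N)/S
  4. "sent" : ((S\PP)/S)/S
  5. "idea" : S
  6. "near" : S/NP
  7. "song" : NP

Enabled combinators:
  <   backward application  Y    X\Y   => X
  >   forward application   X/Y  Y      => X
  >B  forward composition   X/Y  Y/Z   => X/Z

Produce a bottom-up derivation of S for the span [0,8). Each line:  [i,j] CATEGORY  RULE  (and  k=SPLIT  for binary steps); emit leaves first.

[0,1] (PP/(PP/S))/N  lex  "saw"
[1,2] N  lex  "in"
[0,2] PP/(PP/S)  >  k=1
[2,3] PP/(S\N)  lex  "river"
[3,4] (S\N)/S  lex  "from"
[2,4] PP/S  >B  k=3
[0,4] PP  >  k=2
[4,5] ((S\PP)/S)/S  lex  "sent"
[5,6] S  lex  "idea"
[4,6] (S\PP)/S  >  k=5
[6,7] S/NP  lex  "near"
[7,8] NP  lex  "song"
[6,8] S  >  k=7
[4,8] S\PP  >  k=6
[0,8] S  <  k=4

[0,8] S   <
  [0,4] PP   >
    [0,2] PP/(PP/S)   >
      [0,1] "saw" : (PP/(PP/S))/N
      [1,2] "in" : N
    [2,4] PP/S   >B
      [2,3] "river" : PP/(S\N)
      [3,4] "from" : (S\N)/S
  [4,8] S\PP   >
    [4,6] (S\PP)/S   >
      [4,5] "sent" : ((S\PP)/S)/S
      [5,6] "idea" : S
    [6,8] S   >
      [6,7] "near" : S/NP
      [7,8] "song" : NP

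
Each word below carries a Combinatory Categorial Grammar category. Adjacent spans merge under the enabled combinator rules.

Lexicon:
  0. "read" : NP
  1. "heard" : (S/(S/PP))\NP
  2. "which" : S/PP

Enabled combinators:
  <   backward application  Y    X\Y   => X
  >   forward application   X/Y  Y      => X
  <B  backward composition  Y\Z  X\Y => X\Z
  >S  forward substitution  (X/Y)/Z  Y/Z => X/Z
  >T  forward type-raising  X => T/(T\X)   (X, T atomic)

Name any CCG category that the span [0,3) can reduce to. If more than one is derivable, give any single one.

[0,3] S   >
  [0,2] S/(S/PP)   <
    [0,1] "read" : NP
    [1,2] "heard" : (S/(S/PP))\NP
  [2,3] "which" : S/PP

S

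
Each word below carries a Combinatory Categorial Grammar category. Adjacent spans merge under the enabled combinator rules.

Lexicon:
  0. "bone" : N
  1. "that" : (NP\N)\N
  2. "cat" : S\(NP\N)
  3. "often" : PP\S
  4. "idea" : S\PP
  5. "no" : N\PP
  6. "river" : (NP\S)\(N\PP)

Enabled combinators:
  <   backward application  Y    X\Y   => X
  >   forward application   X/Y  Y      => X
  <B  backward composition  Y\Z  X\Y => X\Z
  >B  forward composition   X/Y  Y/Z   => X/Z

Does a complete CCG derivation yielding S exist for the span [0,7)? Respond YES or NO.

NO

N (NP\N)\N S\(NP\N) PP\S S\PP N\PP (NP\S)\(N\PP)
CKY chart[0,7] = {NP}; S ∉ chart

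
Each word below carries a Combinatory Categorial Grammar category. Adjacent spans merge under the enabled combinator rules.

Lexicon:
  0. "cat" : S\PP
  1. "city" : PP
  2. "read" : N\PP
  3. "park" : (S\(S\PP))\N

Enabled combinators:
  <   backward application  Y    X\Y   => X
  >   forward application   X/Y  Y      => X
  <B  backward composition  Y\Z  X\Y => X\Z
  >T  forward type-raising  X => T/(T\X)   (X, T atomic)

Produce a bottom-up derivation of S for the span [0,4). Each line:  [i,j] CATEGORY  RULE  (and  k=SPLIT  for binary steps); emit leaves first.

[0,4] S   <
  [0,1] "cat" : S\PP
  [1,4] S\(S\PP)   <
    [1,3] N   >
      [1,2] N/(N\PP)   >T
        [1,2] "city" : PP
      [2,3] "read" : N\PP
    [3,4] "park" : (S\(S\PP))\N

[0,1] S\PP  lex  "cat"
[1,2] PP  lex  "city"
[1,2] N/(N\PP)  >T
[2,3] N\PP  lex  "read"
[1,3] N  >  k=2
[3,4] (S\(S\PP))\N  lex  "park"
[1,4] S\(S\PP)  <  k=3
[0,4] S  <  k=1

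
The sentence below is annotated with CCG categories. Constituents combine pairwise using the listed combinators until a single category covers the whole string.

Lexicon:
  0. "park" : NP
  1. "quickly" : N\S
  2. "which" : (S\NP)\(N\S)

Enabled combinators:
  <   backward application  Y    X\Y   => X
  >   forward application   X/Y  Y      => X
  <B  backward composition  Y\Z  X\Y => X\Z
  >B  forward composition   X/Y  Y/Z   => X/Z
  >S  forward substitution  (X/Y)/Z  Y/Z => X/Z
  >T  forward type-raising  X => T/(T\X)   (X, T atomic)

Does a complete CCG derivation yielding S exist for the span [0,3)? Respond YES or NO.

YES

[0,3] S   <
  [0,1] "park" : NP
  [1,3] S\NP   <
    [1,2] "quickly" : N\S
    [2,3] "which" : (S\NP)\(N\S)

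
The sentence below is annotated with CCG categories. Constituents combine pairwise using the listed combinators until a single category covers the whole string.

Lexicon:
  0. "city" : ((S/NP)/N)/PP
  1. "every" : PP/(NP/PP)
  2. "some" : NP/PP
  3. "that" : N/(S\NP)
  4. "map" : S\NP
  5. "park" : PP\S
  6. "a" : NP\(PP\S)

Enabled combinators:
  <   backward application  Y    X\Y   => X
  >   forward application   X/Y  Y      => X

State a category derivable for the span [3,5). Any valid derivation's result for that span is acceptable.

[0,7] S   >
  [0,5] S/NP   >
    [0,3] (S/NP)/N   >
      [0,1] "city" : ((S/NP)/N)/PP
      [1,3] PP   >
        [1,2] "every" : PP/(NP/PP)
        [2,3] "some" : NP/PP
    [3,5] N   >
      [3,4] "that" : N/(S\NP)
      [4,5] "map" : S\NP
  [5,7] NP   <
    [5,6] "park" : PP\S
    [6,7] "a" : NP\(PP\S)

N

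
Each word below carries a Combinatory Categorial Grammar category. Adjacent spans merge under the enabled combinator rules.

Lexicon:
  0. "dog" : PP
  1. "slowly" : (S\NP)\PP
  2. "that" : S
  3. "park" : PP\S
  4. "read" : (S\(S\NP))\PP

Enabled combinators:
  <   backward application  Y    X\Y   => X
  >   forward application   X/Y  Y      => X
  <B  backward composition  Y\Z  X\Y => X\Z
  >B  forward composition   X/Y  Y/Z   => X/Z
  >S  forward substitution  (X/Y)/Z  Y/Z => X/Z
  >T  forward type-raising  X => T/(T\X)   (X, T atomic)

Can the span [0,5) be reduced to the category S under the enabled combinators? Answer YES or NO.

YES

[0,5] S   <
  [0,2] S\NP   <
    [0,1] "dog" : PP
    [1,2] "slowly" : (S\NP)\PP
  [2,5] S\(S\NP)   <
    [2,4] PP   <
      [2,3] "that" : S
      [3,4] "park" : PP\S
    [4,5] "read" : (S\(S\NP))\PP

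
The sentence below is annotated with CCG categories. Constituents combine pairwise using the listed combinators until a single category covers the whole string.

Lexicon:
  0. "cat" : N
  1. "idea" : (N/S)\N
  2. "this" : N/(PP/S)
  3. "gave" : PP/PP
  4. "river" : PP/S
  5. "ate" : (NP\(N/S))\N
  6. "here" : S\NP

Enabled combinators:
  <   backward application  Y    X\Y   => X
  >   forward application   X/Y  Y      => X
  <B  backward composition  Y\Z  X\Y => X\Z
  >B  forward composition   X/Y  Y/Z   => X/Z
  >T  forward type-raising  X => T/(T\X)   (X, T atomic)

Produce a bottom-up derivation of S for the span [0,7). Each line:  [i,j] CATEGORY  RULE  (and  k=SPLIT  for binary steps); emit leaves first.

[0,1] N  lex  "cat"
[1,2] (N/S)\N  lex  "idea"
[2,3] N/(PP/S)  lex  "this"
[3,4] PP/PP  lex  "gave"
[4,5] PP/S  lex  "river"
[3,5] PP/S  >B  k=4
[2,5] N  >  k=3
[5,6] (NP\(N/S))\N  lex  "ate"
[2,6] NP\(N/S)  <  k=5
[1,6] NP\N  <B  k=2
[0,6] NP  <  k=1
[6,7] S\NP  lex  "here"
[0,7] S  <  k=6

[0,7] S   <
  [0,6] NP   <
    [0,1] "cat" : N
    [1,6] NP\N   <B
      [1,2] "idea" : (N/S)\N
      [2,6] NP\(N/S)   <
        [2,5] N   >
          [2,3] "this" : N/(PP/S)
          [3,5] PP/S   >B
            [3,4] "gave" : PP/PP
            [4,5] "river" : PP/S
        [5,6] "ate" : (NP\(N/S))\N
  [6,7] "here" : S\NP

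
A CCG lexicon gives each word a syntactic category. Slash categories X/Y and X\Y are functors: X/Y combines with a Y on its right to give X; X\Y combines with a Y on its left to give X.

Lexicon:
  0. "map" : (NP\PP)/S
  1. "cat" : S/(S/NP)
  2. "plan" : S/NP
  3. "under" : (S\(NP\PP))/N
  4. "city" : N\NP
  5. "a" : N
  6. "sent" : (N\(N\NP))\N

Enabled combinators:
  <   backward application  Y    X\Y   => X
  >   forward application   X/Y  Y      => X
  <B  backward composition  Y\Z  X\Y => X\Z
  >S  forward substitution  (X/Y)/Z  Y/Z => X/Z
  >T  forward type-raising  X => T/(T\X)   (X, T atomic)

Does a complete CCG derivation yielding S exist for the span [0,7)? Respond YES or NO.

YES

[0,7] S   <
  [0,3] NP\PP   >
    [0,1] "map" : (NP\PP)/S
    [1,3] S   >
      [1,2] "cat" : S/(S/NP)
      [2,3] "plan" : S/NP
  [3,7] S\(NP\PP)   >
    [3,4] "under" : (S\(NP\PP))/N
    [4,7] N   <
      [4,5] "city" : N\NP
      [5,7] N\(N\NP)   <
        [5,6] "a" : N
        [6,7] "sent" : (N\(N\NP))\N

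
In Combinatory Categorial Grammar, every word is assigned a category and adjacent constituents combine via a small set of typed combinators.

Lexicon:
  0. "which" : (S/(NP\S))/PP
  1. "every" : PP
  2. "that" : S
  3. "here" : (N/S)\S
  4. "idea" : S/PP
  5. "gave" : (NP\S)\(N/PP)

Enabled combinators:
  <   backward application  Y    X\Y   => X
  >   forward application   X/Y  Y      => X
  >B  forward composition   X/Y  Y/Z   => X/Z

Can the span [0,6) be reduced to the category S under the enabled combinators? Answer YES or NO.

[0,6] S   >
  [0,2] S/(NP\S)   >
    [0,1] "which" : (S/(NP\S))/PP
    [1,2] "every" : PP
  [2,6] NP\S   <
    [2,5] N/PP   >B
      [2,4] N/S   <
        [2,3] "that" : S
        [3,4] "here" : (N/S)\S
      [4,5] "idea" : S/PP
    [5,6] "gave" : (NP\S)\(N/PP)

YES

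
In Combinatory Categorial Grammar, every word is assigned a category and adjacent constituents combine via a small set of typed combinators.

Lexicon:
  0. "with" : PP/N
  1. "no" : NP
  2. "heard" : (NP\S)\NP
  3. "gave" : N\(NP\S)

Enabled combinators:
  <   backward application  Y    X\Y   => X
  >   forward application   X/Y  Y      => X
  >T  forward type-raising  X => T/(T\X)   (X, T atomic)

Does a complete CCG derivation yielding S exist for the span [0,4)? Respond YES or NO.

PP/N NP (NP\S)\NP N\(NP\S)
CKY chart[0,4] = {N/(N\PP), NP/(NP\PP), PP, PP/(PP\PP), S/(S\PP)}; S ∉ chart

NO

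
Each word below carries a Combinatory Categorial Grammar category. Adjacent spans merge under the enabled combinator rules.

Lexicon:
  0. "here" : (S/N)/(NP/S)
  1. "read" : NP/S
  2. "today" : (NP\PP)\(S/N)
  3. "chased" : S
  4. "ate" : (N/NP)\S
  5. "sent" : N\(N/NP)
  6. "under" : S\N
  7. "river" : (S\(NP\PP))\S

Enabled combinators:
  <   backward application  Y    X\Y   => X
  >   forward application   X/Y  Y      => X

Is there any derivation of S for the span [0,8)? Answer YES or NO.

YES

[0,8] S   <
  [0,3] NP\PP   <
    [0,2] S/N   >
      [0,1] "here" : (S/N)/(NP/S)
      [1,2] "read" : NP/S
    [2,3] "today" : (NP\PP)\(S/N)
  [3,8] S\(NP\PP)   <
    [3,7] S   <
      [3,6] N   <
        [3,5] N/NP   <
          [3,4] "chased" : S
          [4,5] "ate" : (N/NP)\S
        [5,6] "sent" : N\(N/NP)
      [6,7] "under" : S\N
    [7,8] "river" : (S\(NP\PP))\S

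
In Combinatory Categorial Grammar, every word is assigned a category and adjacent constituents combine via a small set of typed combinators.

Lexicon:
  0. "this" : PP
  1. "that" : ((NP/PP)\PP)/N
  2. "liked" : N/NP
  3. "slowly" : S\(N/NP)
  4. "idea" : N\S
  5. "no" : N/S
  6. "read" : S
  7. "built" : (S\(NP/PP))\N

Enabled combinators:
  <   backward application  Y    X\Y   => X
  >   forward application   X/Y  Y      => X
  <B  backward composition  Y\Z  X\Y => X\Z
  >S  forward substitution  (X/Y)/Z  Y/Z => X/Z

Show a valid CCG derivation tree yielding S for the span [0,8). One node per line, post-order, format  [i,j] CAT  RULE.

[0,1] PP  lex  "this"
[1,2] ((NP/PP)\PP)/N  lex  "that"
[2,3] N/NP  lex  "liked"
[3,4] S\(N/NP)  lex  "slowly"
[2,4] S  <  k=3
[4,5] N\S  lex  "idea"
[2,5] N  <  k=4
[1,5] (NP/PP)\PP  >  k=2
[5,6] N/S  lex  "no"
[6,7] S  lex  "read"
[5,7] N  >  k=6
[7,8] (S\(NP/PP))\N  lex  "built"
[5,8] S\(NP/PP)  <  k=7
[1,8] S\PP  <B  k=5
[0,8] S  <  k=1

[0,8] S   <
  [0,1] "this" : PP
  [1,8] S\PP   <B
    [1,5] (NP/PP)\PP   >
      [1,2] "that" : ((NP/PP)\PP)/N
      [2,5] N   <
        [2,4] S   <
          [2,3] "liked" : N/NP
          [3,4] "slowly" : S\(N/NP)
        [4,5] "idea" : N\S
    [5,8] S\(NP/PP)   <
      [5,7] N   >
        [5,6] "no" : N/S
        [6,7] "read" : S
      [7,8] "built" : (S\(NP/PP))\N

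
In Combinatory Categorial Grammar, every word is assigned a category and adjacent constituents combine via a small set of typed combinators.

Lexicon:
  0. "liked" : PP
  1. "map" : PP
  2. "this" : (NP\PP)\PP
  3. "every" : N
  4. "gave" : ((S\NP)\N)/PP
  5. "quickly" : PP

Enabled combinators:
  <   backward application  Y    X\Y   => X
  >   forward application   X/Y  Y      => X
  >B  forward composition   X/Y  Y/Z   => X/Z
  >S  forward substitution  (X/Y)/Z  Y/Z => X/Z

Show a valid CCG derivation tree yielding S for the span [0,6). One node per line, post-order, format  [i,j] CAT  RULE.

[0,6] S   <
  [0,3] NP   <
    [0,1] "liked" : PP
    [1,3] NP\PP   <
      [1,2] "map" : PP
      [2,3] "this" : (NP\PP)\PP
  [3,6] S\NP   <
    [3,4] "every" : N
    [4,6] (S\NP)\N   >
      [4,5] "gave" : ((S\NP)\N)/PP
      [5,6] "quickly" : PP

[0,1] PP  lex  "liked"
[1,2] PP  lex  "map"
[2,3] (NP\PP)\PP  lex  "this"
[1,3] NP\PP  <  k=2
[0,3] NP  <  k=1
[3,4] N  lex  "every"
[4,5] ((S\NP)\N)/PP  lex  "gave"
[5,6] PP  lex  "quickly"
[4,6] (S\NP)\N  >  k=5
[3,6] S\NP  <  k=4
[0,6] S  <  k=3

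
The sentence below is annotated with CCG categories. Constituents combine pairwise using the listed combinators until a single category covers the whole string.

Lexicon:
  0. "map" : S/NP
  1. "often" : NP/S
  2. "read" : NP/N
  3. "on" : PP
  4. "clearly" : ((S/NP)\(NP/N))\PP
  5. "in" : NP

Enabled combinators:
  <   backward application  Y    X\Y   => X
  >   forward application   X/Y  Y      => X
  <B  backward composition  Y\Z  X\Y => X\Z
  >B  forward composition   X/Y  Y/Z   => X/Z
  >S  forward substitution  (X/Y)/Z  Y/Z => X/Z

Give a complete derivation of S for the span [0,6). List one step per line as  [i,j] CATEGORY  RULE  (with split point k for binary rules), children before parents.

[0,6] S   >
  [0,5] S/NP   >B
    [0,2] S/S   >B
      [0,1] "map" : S/NP
      [1,2] "often" : NP/S
    [2,5] S/NP   <
      [2,3] "read" : NP/N
      [3,5] (S/NP)\(NP/N)   <
        [3,4] "on" : PP
        [4,5] "clearly" : ((S/NP)\(NP/N))\PP
  [5,6] "in" : NP

[0,1] S/NP  lex  "map"
[1,2] NP/S  lex  "often"
[0,2] S/S  >B  k=1
[2,3] NP/N  lex  "read"
[3,4] PP  lex  "on"
[4,5] ((S/NP)\(NP/N))\PP  lex  "clearly"
[3,5] (S/NP)\(NP/N)  <  k=4
[2,5] S/NP  <  k=3
[0,5] S/NP  >B  k=2
[5,6] NP  lex  "in"
[0,6] S  >  k=5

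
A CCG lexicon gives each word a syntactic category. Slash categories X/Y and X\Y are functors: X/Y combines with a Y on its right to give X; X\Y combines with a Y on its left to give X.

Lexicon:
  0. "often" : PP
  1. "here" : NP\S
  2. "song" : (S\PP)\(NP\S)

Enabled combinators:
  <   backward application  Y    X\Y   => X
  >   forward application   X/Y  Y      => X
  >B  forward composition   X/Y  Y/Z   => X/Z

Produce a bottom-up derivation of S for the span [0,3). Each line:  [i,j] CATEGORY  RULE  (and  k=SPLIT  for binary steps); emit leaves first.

[0,1] PP  lex  "often"
[1,2] NP\S  lex  "here"
[2,3] (S\PP)\(NP\S)  lex  "song"
[1,3] S\PP  <  k=2
[0,3] S  <  k=1

[0,3] S   <
  [0,1] "often" : PP
  [1,3] S\PP   <
    [1,2] "here" : NP\S
    [2,3] "song" : (S\PP)\(NP\S)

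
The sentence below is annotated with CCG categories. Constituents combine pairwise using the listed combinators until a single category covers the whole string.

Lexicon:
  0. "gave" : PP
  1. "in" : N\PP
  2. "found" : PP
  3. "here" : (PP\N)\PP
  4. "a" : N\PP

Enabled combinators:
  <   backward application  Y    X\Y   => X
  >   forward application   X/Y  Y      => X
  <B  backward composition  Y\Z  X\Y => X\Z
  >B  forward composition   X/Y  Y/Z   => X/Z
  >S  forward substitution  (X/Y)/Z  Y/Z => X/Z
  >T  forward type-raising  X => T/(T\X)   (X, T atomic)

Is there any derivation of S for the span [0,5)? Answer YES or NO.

NO

PP N\PP PP (PP\N)\PP N\PP
CKY chart[0,5] = {N, N/(N\N), NP/(NP\N), PP/(PP\N), S/(S\N)}; S ∉ chart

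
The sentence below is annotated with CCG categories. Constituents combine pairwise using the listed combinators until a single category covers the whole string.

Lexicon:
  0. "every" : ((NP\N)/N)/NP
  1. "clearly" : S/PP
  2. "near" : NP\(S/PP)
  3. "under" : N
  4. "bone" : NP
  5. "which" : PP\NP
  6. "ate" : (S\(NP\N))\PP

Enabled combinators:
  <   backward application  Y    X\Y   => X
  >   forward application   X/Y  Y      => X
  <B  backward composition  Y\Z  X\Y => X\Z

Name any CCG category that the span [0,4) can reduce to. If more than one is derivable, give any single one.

[0,7] S   <
  [0,4] NP\N   >
    [0,3] (NP\N)/N   >
      [0,1] "every" : ((NP\N)/N)/NP
      [1,3] NP   <
        [1,2] "clearly" : S/PP
        [2,3] "near" : NP\(S/PP)
    [3,4] "under" : N
  [4,7] S\(NP\N)   <
    [4,6] PP   <
      [4,5] "bone" : NP
      [5,6] "which" : PP\NP
    [6,7] "ate" : (S\(NP\N))\PP

NP\N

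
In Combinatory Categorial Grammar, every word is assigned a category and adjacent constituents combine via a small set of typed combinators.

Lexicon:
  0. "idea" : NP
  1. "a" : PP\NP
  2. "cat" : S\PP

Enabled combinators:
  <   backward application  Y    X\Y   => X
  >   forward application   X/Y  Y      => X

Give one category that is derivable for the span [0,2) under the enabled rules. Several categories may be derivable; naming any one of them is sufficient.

PP

[0,3] S   <
  [0,2] PP   <
    [0,1] "idea" : NP
    [1,2] "a" : PP\NP
  [2,3] "cat" : S\PP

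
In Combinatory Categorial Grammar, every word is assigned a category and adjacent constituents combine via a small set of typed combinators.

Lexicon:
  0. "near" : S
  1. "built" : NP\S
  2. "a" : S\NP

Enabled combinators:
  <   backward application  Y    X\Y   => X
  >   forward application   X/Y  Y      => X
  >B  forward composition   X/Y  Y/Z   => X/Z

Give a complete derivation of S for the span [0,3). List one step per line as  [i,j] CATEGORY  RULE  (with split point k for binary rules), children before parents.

[0,3] S   <
  [0,2] NP   <
    [0,1] "near" : S
    [1,2] "built" : NP\S
  [2,3] "a" : S\NP

[0,1] S  lex  "near"
[1,2] NP\S  lex  "built"
[0,2] NP  <  k=1
[2,3] S\NP  lex  "a"
[0,3] S  <  k=2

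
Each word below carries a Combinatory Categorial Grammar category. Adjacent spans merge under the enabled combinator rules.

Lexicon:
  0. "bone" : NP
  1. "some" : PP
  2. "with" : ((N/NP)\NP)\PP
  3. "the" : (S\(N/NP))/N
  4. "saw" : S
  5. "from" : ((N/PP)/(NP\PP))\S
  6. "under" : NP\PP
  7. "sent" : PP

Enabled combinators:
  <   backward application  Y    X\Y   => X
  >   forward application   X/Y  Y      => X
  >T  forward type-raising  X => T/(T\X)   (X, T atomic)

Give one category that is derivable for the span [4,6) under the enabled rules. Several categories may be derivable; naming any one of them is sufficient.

[0,8] S   <
  [0,3] N/NP   <
    [0,1] "bone" : NP
    [1,3] (N/NP)\NP   <
      [1,2] "some" : PP
      [2,3] "with" : ((N/NP)\NP)\PP
  [3,8] S\(N/NP)   >
    [3,4] "the" : (S\(N/NP))/N
    [4,8] N   >
      [4,7] N/PP   >
        [4,6] (N/PP)/(NP\PP)   <
          [4,5] "saw" : S
          [5,6] "from" : ((N/PP)/(NP\PP))\S
        [6,7] "under" : NP\PP
      [7,8] "sent" : PP

(N/PP)/(NP\PP)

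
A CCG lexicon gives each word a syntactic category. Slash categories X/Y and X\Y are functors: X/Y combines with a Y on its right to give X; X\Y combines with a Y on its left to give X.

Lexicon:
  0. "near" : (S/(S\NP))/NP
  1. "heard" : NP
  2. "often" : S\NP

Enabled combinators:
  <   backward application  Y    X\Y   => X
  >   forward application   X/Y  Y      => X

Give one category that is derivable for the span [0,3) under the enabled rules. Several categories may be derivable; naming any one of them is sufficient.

S

[0,3] S   >
  [0,2] S/(S\NP)   >
    [0,1] "near" : (S/(S\NP))/NP
    [1,2] "heard" : NP
  [2,3] "often" : S\NP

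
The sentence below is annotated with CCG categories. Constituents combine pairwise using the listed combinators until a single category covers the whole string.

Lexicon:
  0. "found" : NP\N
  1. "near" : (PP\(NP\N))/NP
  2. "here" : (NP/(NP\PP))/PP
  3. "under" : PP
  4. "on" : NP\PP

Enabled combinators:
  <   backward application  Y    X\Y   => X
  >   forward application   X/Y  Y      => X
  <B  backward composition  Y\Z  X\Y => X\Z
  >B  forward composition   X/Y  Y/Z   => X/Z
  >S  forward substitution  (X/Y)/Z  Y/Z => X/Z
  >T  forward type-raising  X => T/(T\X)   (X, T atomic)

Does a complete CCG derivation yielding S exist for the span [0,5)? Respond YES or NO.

NP\N (PP\(NP\N))/NP (NP/(NP\PP))/PP PP NP\PP
CKY chart[0,5] = {N/(N\PP), NP/(NP\PP), PP, PP/(PP\PP), S/(S\PP)}; S ∉ chart

NO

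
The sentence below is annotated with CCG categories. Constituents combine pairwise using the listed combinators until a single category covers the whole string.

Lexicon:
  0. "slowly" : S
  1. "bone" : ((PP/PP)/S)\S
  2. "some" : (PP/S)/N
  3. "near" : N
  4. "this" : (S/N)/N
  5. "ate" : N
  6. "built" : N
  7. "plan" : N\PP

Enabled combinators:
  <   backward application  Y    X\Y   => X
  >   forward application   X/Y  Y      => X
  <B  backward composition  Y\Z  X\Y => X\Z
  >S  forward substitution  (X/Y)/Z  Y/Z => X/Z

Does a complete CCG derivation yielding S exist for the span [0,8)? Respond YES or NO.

S ((PP/PP)/S)\S (PP/S)/N N (S/N)/N N N N\PP
CKY chart[0,8] = {N}; S ∉ chart

NO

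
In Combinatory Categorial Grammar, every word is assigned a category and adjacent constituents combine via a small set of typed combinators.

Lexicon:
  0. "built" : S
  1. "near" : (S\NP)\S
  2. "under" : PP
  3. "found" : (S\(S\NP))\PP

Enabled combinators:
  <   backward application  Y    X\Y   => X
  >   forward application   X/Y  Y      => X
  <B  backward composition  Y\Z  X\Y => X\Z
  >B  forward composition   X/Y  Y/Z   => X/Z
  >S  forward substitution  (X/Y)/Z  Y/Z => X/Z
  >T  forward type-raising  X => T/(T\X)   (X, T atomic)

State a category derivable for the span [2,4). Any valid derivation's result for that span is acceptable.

S\(S\NP)

[0,4] S   <
  [0,2] S\NP   <
    [0,1] "built" : S
    [1,2] "near" : (S\NP)\S
  [2,4] S\(S\NP)   <
    [2,3] "under" : PP
    [3,4] "found" : (S\(S\NP))\PP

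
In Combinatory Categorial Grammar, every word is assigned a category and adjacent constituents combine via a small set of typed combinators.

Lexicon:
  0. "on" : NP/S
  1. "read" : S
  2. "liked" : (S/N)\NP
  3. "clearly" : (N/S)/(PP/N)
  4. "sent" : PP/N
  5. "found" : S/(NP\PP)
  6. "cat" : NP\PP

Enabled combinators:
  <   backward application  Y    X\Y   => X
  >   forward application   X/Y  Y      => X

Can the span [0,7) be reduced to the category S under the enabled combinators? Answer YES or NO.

YES

[0,7] S   >
  [0,3] S/N   <
    [0,2] NP   >
      [0,1] "on" : NP/S
      [1,2] "read" : S
    [2,3] "liked" : (S/N)\NP
  [3,7] N   >
    [3,5] N/S   >
      [3,4] "clearly" : (N/S)/(PP/N)
      [4,5] "sent" : PP/N
    [5,7] S   >
      [5,6] "found" : S/(NP\PP)
      [6,7] "cat" : NP\PP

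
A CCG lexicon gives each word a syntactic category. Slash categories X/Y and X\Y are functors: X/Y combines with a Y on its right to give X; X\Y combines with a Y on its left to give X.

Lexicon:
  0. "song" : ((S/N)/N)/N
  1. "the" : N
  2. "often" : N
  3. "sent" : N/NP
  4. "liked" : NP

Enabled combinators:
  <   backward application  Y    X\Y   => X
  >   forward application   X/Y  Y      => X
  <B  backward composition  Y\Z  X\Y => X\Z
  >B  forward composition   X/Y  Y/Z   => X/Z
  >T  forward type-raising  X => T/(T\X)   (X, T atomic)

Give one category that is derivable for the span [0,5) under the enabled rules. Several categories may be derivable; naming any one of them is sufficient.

S

[0,5] S   >
  [0,3] S/N   >
    [0,2] (S/N)/N   >
      [0,1] "song" : ((S/N)/N)/N
      [1,2] "the" : N
    [2,3] "often" : N
  [3,5] N   >
    [3,4] "sent" : N/NP
    [4,5] "liked" : NP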